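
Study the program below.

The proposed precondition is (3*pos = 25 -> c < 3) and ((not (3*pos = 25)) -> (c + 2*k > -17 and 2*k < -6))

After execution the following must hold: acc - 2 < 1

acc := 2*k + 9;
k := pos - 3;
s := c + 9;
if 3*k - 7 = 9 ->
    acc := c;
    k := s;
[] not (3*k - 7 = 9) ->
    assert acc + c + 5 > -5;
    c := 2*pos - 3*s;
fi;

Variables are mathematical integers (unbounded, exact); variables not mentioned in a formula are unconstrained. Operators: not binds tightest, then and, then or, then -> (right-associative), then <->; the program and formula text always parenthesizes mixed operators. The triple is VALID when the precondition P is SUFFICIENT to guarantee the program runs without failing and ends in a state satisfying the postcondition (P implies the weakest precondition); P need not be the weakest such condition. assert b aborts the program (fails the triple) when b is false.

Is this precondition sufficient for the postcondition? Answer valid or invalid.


Working backward. After the program, the postcondition acc - 2 < 1 must hold; in canonical form it is acc < 3.
Then branch requires c < 3; else branch requires acc + c > -10 and acc < 3.
Before the if: (3*k = 16 -> c < 3) and ((not (3*k = 16)) -> (acc + c > -10 and acc < 3))
Before s := c + 9: (3*k = 16 -> c < 3) and ((not (3*k = 16)) -> (acc + c > -10 and acc < 3))
Before k := pos - 3: (3*pos = 25 -> c < 3) and ((not (3*pos = 25)) -> (acc + c > -10 and acc < 3))
Before acc := 2*k + 9: (3*pos = 25 -> c < 3) and ((not (3*pos = 25)) -> (c + 2*k > -19 and 2*k < -6))
The weakest precondition is (3*pos = 25 -> c < 3) and ((not (3*pos = 25)) -> (c + 2*k > -19 and 2*k < -6)).
Check whether (3*pos = 25 -> c < 3) and ((not (3*pos = 25)) -> (c + 2*k > -17 and 2*k < -6)) implies it.
Every state satisfying the precondition satisfies the weakest precondition: the implication holds.
Answer: valid


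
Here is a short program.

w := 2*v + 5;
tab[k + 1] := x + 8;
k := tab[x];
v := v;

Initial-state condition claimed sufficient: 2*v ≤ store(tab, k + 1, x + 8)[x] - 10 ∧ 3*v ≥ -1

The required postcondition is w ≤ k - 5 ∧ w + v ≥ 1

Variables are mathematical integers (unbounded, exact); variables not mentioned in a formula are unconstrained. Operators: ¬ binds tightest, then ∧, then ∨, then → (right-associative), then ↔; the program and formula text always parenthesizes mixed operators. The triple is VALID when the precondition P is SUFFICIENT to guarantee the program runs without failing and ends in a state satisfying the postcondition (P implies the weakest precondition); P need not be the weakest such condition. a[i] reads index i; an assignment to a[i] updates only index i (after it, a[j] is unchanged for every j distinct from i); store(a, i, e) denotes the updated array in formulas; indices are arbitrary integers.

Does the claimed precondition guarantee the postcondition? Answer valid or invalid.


Working backward. After the program, the postcondition w ≤ k - 5 ∧ w + v ≥ 1 must hold; in canonical form it is w ≤ k - 5 ∧ v + w ≥ 1.
Before v := v: w ≤ k - 5 ∧ v + w ≥ 1
Before k := tab[x]: w ≤ tab[x] - 5 ∧ v + w ≥ 1
Before tab[k + 1] := x + 8: w ≤ store(tab, k + 1, x + 8)[x] - 5 ∧ v + w ≥ 1
Before w := 2*v + 5: 2*v ≤ store(tab, k + 1, x + 8)[x] - 10 ∧ 3*v ≥ -4
The weakest precondition is 2*v ≤ store(tab, k + 1, x + 8)[x] - 10 ∧ 3*v ≥ -4.
Check whether 2*v ≤ store(tab, k + 1, x + 8)[x] - 10 ∧ 3*v ≥ -1 implies it.
Every state satisfying the precondition satisfies the weakest precondition: the implication holds.
Answer: valid


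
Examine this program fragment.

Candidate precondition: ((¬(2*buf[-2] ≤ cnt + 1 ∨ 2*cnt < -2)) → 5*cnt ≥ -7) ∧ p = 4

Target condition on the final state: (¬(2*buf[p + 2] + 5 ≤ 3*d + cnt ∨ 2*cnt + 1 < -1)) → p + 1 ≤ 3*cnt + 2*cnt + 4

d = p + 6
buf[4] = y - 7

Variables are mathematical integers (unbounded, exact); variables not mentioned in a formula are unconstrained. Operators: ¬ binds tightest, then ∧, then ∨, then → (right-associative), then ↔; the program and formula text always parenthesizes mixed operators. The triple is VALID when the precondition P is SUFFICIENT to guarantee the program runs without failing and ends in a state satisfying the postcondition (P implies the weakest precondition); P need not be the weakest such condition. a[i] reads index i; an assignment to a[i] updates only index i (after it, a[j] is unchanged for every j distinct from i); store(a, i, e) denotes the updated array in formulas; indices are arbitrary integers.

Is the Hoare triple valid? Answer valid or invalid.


Working backward. After the program, the postcondition (¬(2*buf[p + 2] + 5 ≤ 3*d + cnt ∨ 2*cnt + 1 < -1)) → p + 1 ≤ 3*cnt + 2*cnt + 4 must hold; in canonical form it is (¬(2*buf[p + 2] ≤ cnt + 3*d - 5 ∨ 2*cnt < -2)) → p ≤ 5*cnt + 3.
Before buf[4] := y - 7: (¬(2*store(buf, 4, y - 7)[p + 2] ≤ cnt + 3*d - 5 ∨ 2*cnt < -2)) → p ≤ 5*cnt + 3
Before d := p + 6: (¬(2*store(buf, 4, y - 7)[p + 2] ≤ cnt + 3*p + 13 ∨ 2*cnt < -2)) → p ≤ 5*cnt + 3
The weakest precondition is (¬(2*store(buf, 4, y - 7)[p + 2] ≤ cnt + 3*p + 13 ∨ 2*cnt < -2)) → p ≤ 5*cnt + 3.
Check whether ((¬(2*buf[-2] ≤ cnt + 1 ∨ 2*cnt < -2)) → 5*cnt ≥ -7) ∧ p = 4 implies it.
Countermodel: at the initial state buf = {[-2] = 13, [4] = 13, [6] = 13, elsewhere 13}, cnt = 0, p = 4, y = 0, the precondition holds but the weakest precondition fails.
Answer: invalid


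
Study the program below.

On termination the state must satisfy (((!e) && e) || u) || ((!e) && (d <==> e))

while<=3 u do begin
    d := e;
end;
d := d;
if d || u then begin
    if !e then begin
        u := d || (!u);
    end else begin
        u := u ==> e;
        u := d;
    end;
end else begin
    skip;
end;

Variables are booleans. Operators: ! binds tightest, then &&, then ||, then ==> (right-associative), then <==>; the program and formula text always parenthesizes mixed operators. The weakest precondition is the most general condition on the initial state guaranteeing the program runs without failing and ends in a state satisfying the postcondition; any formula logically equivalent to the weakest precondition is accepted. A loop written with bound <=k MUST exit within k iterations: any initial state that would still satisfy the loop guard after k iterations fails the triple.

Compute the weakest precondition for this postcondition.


Working backward. After the program, the postcondition (((!e) && e) || u) || ((!e) && (d <==> e)) must hold; in canonical form it is u || ((!e) && (d <==> e)).
Then branch requires ((!e) ==> (d || (!u) || ((!e) && (d <==> e)))) && (e ==> (d || ((!e) && (d <==> e)))); else branch requires u || ((!e) && (d <==> e)).
Before the if: ((d || u) ==> (((!e) ==> (d || (!u) || ((!e) && (d <==> e)))) && (e ==> (d || ((!e) && (d <==> e)))))) && ((!(d || u)) ==> (u || ((!e) && (d <==> e))))
Before d := d: ((d || u) ==> (((!e) ==> (d || (!u) || ((!e) && (d <==> e)))) && (e ==> (d || ((!e) && (d <==> e)))))) && ((!(d || u)) ==> (u || ((!e) && (d <==> e))))
Before the loop (bound <=3), unroll the exhaustion recursion (WP_0 = exit-now case; WP_j = one more guarded iteration, up to j = 3):
  WP_0: (!u) && ((d || u) ==> (((!e) ==> (d || (!u) || ((!e) && (d <==> e)))) && (e ==> (d || ((!e) && (d <==> e)))))) && ((!(d || u)) ==> (u || ((!e) && (d <==> e))))
  WP_1: (u ==> ((!u) && ((!(e || u)) ==> (u || (!e))))) && ((!u) ==> (((d || u) ==> (((!e) ==> (d || (!u) || ((!e) && (d <==> e)))) && (e ==> (d || ((!e) && (d <==> e)))))) && ((!(d || u)) ==> (u || ((!e) && (d <==> e))))))
  WP_2: (u ==> ((u ==> ((!u) && ((!(e || u)) ==> (u || (!e))))) && ((!u) ==> ((!(e || u)) ==> (u || (!e)))))) && ((!u) ==> (((d || u) ==> (((!e) ==> (d || (!u) || ((!e) && (d <==> e)))) && (e ==> (d || ((!e) && (d <==> e)))))) && ((!(d || u)) ==> (u || ((!e) && (d <==> e))))))
  WP_3: (u ==> ((u ==> ((u ==> ((!u) && ((!(e || u)) ==> (u || (!e))))) && ((!u) ==> ((!(e || u)) ==> (u || (!e)))))) && ((!u) ==> ((!(e || u)) ==> (u || (!e)))))) && ((!u) ==> (((d || u) ==> (((!e) ==> (d || (!u) || ((!e) && (d <==> e)))) && (e ==> (d || ((!e) && (d <==> e)))))) && ((!(d || u)) ==> (u || ((!e) && (d <==> e))))))
So before the loop: (u ==> ((u ==> ((u ==> ((!u) && ((!(e || u)) ==> (u || (!e))))) && ((!u) ==> ((!(e || u)) ==> (u || (!e)))))) && ((!u) ==> ((!(e || u)) ==> (u || (!e)))))) && ((!u) ==> (((d || u) ==> (((!e) ==> (d || (!u) || ((!e) && (d <==> e)))) && (e ==> (d || ((!e) && (d <==> e)))))) && ((!(d || u)) ==> (u || ((!e) && (d <==> e))))))
Answer: WP = (u ==> ((u ==> ((u ==> ((!u) && ((!(e || u)) ==> (u || (!e))))) && ((!u) ==> ((!(e || u)) ==> (u || (!e)))))) && ((!u) ==> ((!(e || u)) ==> (u || (!e)))))) && ((!u) ==> (((d || u) ==> (((!e) ==> (d || (!u) || ((!e) && (d <==> e)))) && (e ==> (d || ((!e) && (d <==> e)))))) && ((!(d || u)) ==> (u || ((!e) && (d <==> e))))))


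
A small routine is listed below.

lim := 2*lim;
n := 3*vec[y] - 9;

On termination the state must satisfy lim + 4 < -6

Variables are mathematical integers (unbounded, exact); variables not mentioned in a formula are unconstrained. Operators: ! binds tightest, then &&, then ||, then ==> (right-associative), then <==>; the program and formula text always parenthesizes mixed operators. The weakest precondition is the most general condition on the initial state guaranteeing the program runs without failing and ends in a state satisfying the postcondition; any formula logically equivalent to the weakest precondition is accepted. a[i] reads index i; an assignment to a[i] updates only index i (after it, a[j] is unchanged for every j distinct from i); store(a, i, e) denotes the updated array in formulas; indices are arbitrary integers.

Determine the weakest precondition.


Working backward. After the program, the postcondition lim + 4 < -6 must hold; in canonical form it is lim < -10.
Before n := 3*vec[y] - 9: lim < -10
Before lim := 2*lim: 2*lim < -10
Answer: WP = 2*lim < -10


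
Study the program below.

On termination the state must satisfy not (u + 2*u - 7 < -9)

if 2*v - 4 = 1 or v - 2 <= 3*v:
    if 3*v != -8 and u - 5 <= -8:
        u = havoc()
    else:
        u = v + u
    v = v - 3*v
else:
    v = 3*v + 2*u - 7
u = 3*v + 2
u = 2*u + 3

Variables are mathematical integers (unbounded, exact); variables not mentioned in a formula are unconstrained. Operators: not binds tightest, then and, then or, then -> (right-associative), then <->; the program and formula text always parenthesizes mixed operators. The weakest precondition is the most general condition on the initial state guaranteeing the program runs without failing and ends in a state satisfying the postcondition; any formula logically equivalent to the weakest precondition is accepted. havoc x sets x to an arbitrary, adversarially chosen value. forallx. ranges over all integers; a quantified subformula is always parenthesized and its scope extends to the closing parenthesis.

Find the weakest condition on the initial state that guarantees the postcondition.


Working backward. After the program, the postcondition not (u + 2*u - 7 < -9) must hold; in canonical form it is not (3*u < -2).
Before u := 2*u + 3: not (6*u < -11)
Before u := 3*v + 2: not (18*v < -23)
Then branch requires ((3*v != -8 and u <= -3) -> (not (36*v > 23))) and ((not (3*v != -8 and u <= -3)) -> (not (36*v > 23))); else branch requires not (36*u + 54*v < 103).
Before the if: ((2*v = 5 or 2*v >= -2) -> (((3*v != -8 and u <= -3) -> (not (36*v > 23))) and ((not (3*v != -8 and u <= -3)) -> (not (36*v > 23))))) and ((not (2*v = 5 or 2*v >= -2)) -> (not (36*u + 54*v < 103)))
Answer: WP = ((2*v = 5 or 2*v >= -2) -> (((3*v != -8 and u <= -3) -> (not (36*v > 23))) and ((not (3*v != -8 and u <= -3)) -> (not (36*v > 23))))) and ((not (2*v = 5 or 2*v >= -2)) -> (not (36*u + 54*v < 103)))


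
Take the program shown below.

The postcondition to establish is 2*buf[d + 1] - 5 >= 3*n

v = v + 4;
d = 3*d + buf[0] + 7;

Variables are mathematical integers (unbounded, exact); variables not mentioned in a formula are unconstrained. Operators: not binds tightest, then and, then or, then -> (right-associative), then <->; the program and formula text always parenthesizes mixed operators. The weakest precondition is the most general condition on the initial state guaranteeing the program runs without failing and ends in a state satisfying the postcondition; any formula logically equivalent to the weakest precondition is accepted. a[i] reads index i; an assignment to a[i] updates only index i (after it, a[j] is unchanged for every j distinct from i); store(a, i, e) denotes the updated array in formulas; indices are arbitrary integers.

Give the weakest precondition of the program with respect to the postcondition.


Working backward. After the program, the postcondition 2*buf[d + 1] - 5 >= 3*n must hold; in canonical form it is 2*buf[d + 1] >= 3*n + 5.
Before d := 3*d + buf[0] + 7: 2*buf[buf[0] + 3*d + 8] >= 3*n + 5
Before v := v + 4: 2*buf[buf[0] + 3*d + 8] >= 3*n + 5
Answer: WP = 2*buf[buf[0] + 3*d + 8] >= 3*n + 5


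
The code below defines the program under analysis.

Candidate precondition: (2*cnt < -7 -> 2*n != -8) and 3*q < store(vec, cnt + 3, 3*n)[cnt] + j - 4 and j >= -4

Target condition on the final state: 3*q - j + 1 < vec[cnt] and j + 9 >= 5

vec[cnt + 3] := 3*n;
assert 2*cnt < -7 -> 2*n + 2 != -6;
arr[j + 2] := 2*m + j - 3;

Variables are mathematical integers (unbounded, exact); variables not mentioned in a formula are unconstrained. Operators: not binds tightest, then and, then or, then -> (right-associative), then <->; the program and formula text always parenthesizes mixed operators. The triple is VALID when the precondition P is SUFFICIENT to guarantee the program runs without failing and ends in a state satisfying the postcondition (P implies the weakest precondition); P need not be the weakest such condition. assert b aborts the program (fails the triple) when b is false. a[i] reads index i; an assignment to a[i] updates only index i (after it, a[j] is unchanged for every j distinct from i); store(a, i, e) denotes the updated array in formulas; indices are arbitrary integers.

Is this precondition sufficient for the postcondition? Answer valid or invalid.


Working backward. After the program, the postcondition 3*q - j + 1 < vec[cnt] and j + 9 >= 5 must hold; in canonical form it is 3*q < vec[cnt] + j - 1 and j >= -4.
Before arr[j + 2] := 2*m + j - 3: 3*q < vec[cnt] + j - 1 and j >= -4
Before assert 2*cnt < -7 -> 2*n + 2 != -6: (2*cnt < -7 -> 2*n != -8) and 3*q < vec[cnt] + j - 1 and j >= -4
Before vec[cnt + 3] := 3*n: (2*cnt < -7 -> 2*n != -8) and 3*q < store(vec, cnt + 3, 3*n)[cnt] + j - 1 and j >= -4
The weakest precondition is (2*cnt < -7 -> 2*n != -8) and 3*q < store(vec, cnt + 3, 3*n)[cnt] + j - 1 and j >= -4.
Check whether (2*cnt < -7 -> 2*n != -8) and 3*q < store(vec, cnt + 3, 3*n)[cnt] + j - 4 and j >= -4 implies it.
Every state satisfying the precondition satisfies the weakest precondition: the implication holds.
Answer: valid


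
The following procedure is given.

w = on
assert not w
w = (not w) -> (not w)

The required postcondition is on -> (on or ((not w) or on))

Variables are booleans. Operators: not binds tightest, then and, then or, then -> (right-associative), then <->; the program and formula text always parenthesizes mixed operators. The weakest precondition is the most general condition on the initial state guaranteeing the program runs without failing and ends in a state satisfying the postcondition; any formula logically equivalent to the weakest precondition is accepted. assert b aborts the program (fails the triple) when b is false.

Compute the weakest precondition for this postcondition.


Working backward. After the program, the postcondition on -> (on or ((not w) or on)) must hold; in canonical form it is on -> (on or (not w)).
Before w := (not w) -> (not w): true
Before assert not w: not w
Before w := on: not on
Answer: WP = not on


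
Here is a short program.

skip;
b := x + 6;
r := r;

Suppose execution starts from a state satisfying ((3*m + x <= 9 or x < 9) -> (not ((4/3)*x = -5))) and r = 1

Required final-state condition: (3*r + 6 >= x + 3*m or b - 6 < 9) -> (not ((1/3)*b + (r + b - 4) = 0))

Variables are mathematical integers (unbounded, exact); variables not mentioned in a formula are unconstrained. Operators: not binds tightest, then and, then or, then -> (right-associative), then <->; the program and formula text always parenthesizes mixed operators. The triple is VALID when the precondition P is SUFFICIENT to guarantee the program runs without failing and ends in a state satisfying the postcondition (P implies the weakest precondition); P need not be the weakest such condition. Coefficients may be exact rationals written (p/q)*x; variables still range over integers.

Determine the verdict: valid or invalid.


Working backward. After the program, the postcondition (3*r + 6 >= x + 3*m or b - 6 < 9) -> (not ((1/3)*b + (r + b - 4) = 0)) must hold; in canonical form it is (3*r >= 3*m + x - 6 or b < 15) -> (not ((4/3)*b + r = 4)).
Before r := r: (3*r >= 3*m + x - 6 or b < 15) -> (not ((4/3)*b + r = 4))
Before b := x + 6: (3*r >= 3*m + x - 6 or x < 9) -> (not (r + (4/3)*x = -4))
Before skip: (3*r >= 3*m + x - 6 or x < 9) -> (not (r + (4/3)*x = -4))
The weakest precondition is (3*r >= 3*m + x - 6 or x < 9) -> (not (r + (4/3)*x = -4)).
Check whether ((3*m + x <= 9 or x < 9) -> (not ((4/3)*x = -5))) and r = 1 implies it.
Every state satisfying the precondition satisfies the weakest precondition: the implication holds.
Answer: valid


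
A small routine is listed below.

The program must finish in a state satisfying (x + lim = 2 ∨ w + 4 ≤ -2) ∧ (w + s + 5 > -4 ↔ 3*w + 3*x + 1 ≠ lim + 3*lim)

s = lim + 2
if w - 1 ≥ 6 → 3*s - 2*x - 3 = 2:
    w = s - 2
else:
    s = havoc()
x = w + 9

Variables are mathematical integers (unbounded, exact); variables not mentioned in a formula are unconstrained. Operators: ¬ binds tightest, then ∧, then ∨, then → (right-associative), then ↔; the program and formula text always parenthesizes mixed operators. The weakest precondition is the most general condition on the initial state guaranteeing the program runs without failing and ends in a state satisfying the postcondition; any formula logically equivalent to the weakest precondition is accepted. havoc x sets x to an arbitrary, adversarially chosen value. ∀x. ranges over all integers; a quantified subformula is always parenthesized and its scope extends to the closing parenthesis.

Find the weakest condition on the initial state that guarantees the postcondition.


Working backward. After the program, the postcondition (x + lim = 2 ∨ w + 4 ≤ -2) ∧ (w + s + 5 > -4 ↔ 3*w + 3*x + 1 ≠ lim + 3*lim) must hold; in canonical form it is (lim + x = 2 ∨ w ≤ -6) ∧ (s + w > -9 ↔ 3*w + 3*x ≠ 4*lim - 1).
Before x := w + 9: (lim + w = -7 ∨ w ≤ -6) ∧ (s + w > -9 ↔ 6*w ≠ 4*lim - 28)
Then branch requires (lim + s = -5 ∨ s ≤ -4) ∧ (2*s > -7 ↔ 6*s ≠ 4*lim - 16); else branch requires ∀s_1. ((lim + w = -7 ∨ w ≤ -6) ∧ (s_1 + w > -9 ↔ 6*w ≠ 4*lim - 28)).
Before the if: ((w ≥ 7 → 3*s = 2*x + 5) → ((lim + s = -5 ∨ s ≤ -4) ∧ (2*s > -7 ↔ 6*s ≠ 4*lim - 16))) ∧ ((¬(w ≥ 7 → 3*s = 2*x + 5)) → (∀s_1. ((lim + w = -7 ∨ w ≤ -6) ∧ (s_1 + w > -9 ↔ 6*w ≠ 4*lim - 28))))
Before s := lim + 2: ((w ≥ 7 → 3*lim = 2*x - 1) → ((2*lim = -7 ∨ lim ≤ -6) ∧ (2*lim > -11 ↔ 2*lim ≠ -28))) ∧ ((¬(w ≥ 7 → 3*lim = 2*x - 1)) → (∀s_1. ((lim + w = -7 ∨ w ≤ -6) ∧ (s_1 + w > -9 ↔ 6*w ≠ 4*lim - 28))))
Answer: WP = ((w ≥ 7 → 3*lim = 2*x - 1) → ((2*lim = -7 ∨ lim ≤ -6) ∧ (2*lim > -11 ↔ 2*lim ≠ -28))) ∧ ((¬(w ≥ 7 → 3*lim = 2*x - 1)) → (∀s_1. ((lim + w = -7 ∨ w ≤ -6) ∧ (s_1 + w > -9 ↔ 6*w ≠ 4*lim - 28))))


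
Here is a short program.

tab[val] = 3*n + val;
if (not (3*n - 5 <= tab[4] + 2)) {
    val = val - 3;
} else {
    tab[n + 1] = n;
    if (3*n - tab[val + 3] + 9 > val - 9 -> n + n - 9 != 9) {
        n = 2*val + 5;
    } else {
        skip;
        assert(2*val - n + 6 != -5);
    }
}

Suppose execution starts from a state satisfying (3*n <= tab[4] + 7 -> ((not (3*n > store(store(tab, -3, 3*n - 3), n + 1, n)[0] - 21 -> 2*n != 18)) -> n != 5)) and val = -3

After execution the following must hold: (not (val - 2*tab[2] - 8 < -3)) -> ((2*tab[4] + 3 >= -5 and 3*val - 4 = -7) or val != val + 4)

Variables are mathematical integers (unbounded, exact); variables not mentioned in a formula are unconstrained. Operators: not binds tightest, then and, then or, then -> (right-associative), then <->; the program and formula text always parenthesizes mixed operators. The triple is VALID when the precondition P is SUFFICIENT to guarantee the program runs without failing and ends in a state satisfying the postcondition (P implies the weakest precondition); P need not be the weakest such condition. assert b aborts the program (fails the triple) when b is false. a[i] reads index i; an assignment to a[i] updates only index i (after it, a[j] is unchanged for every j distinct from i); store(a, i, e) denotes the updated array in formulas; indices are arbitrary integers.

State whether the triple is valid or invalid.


Working backward. After the program, the postcondition (not (val - 2*tab[2] - 8 < -3)) -> ((2*tab[4] + 3 >= -5 and 3*val - 4 = -7) or val != val + 4) must hold; in canonical form it is true.
Then branch requires true; else branch requires (not (3*n > store(tab, n + 1, n)[val + 3] + val - 18 -> 2*n != 18)) -> 2*val != n - 11.
Before the if: 3*n <= tab[4] + 7 -> ((not (3*n > store(tab, n + 1, n)[val + 3] + val - 18 -> 2*n != 18)) -> 2*val != n - 11)
Before tab[val] := 3*n + val: 3*n <= store(tab, val, 3*n + val)[4] + 7 -> ((not (3*n > store(store(tab, val, 3*n + val), n + 1, n)[val + 3] + val - 18 -> 2*n != 18)) -> 2*val != n - 11)
The weakest precondition is 3*n <= store(tab, val, 3*n + val)[4] + 7 -> ((not (3*n > store(store(tab, val, 3*n + val), n + 1, n)[val + 3] + val - 18 -> 2*n != 18)) -> 2*val != n - 11).
Check whether (3*n <= tab[4] + 7 -> ((not (3*n > store(store(tab, -3, 3*n - 3), n + 1, n)[0] - 21 -> 2*n != 18)) -> n != 5)) and val = -3 implies it.
Every state satisfying the precondition satisfies the weakest precondition: the implication holds.
Answer: valid


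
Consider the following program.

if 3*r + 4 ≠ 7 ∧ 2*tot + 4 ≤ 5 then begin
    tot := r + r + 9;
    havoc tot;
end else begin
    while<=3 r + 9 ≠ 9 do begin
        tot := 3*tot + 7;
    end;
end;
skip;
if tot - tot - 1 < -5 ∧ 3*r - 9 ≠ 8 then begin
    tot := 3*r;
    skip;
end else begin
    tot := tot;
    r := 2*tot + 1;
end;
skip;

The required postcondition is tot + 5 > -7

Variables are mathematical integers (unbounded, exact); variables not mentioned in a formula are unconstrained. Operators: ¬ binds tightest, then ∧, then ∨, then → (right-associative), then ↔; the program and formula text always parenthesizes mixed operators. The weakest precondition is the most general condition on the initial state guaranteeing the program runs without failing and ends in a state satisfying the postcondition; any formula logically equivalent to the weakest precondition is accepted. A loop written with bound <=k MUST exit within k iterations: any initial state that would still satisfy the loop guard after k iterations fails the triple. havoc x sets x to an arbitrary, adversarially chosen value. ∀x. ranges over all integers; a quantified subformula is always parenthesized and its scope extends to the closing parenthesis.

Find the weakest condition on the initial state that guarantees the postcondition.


Working backward. After the program, the postcondition tot + 5 > -7 must hold; in canonical form it is tot > -12.
Before skip: tot > -12
Then branch requires 3*r > -12; else branch requires tot > -12.
Before the if: tot > -12
Before skip: tot > -12
Then branch requires ∀tot_1. tot_1 > -12; else branch requires (r ≠ 0 → ((r ≠ 0 → ((r ≠ 0 → ((¬(r ≠ 0)) ∧ 27*tot > -103)) ∧ ((¬(r ≠ 0)) → 9*tot > -40))) ∧ ((¬(r ≠ 0)) → 3*tot > -19))) ∧ ((¬(r ≠ 0)) → tot > -12).
Before the if: ((3*r ≠ 3 ∧ 2*tot ≤ 1) → (∀tot_1. tot_1 > -12)) ∧ ((¬(3*r ≠ 3 ∧ 2*tot ≤ 1)) → ((r ≠ 0 → ((r ≠ 0 → ((r ≠ 0 → ((¬(r ≠ 0)) ∧ 27*tot > -103)) ∧ ((¬(r ≠ 0)) → 9*tot > -40))) ∧ ((¬(r ≠ 0)) → 3*tot > -19))) ∧ ((¬(r ≠ 0)) → tot > -12)))
Answer: WP = ((3*r ≠ 3 ∧ 2*tot ≤ 1) → (∀tot_1. tot_1 > -12)) ∧ ((¬(3*r ≠ 3 ∧ 2*tot ≤ 1)) → ((r ≠ 0 → ((r ≠ 0 → ((r ≠ 0 → ((¬(r ≠ 0)) ∧ 27*tot > -103)) ∧ ((¬(r ≠ 0)) → 9*tot > -40))) ∧ ((¬(r ≠ 0)) → 3*tot > -19))) ∧ ((¬(r ≠ 0)) → tot > -12)))


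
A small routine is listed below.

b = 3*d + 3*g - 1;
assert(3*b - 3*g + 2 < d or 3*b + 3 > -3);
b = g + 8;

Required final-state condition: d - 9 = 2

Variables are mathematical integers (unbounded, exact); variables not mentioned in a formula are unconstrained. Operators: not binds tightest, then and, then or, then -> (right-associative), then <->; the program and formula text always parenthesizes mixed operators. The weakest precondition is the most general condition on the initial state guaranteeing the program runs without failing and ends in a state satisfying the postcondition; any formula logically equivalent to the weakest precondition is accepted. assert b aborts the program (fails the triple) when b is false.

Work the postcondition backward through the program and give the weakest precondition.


Working backward. After the program, the postcondition d - 9 = 2 must hold; in canonical form it is d = 11.
Before b := g + 8: d = 11
Before assert 3*b - 3*g + 2 < d or 3*b + 3 > -3: (3*b < d + 3*g - 2 or 3*b > -6) and d = 11
Before b := 3*d + 3*g - 1: (8*d + 6*g < 1 or 9*d + 9*g > -3) and d = 11
Answer: WP = (8*d + 6*g < 1 or 9*d + 9*g > -3) and d = 11


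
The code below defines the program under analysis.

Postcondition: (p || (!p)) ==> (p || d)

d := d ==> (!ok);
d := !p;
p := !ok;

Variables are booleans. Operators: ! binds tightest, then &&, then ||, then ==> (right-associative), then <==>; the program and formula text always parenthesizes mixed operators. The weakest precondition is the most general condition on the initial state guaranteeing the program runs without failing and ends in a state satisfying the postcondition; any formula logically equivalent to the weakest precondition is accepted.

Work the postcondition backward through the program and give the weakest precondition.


Working backward. After the program, the postcondition (p || (!p)) ==> (p || d) must hold; in canonical form it is p || d.
Before p := !ok: (!ok) || d
Before d := !p: (!ok) || (!p)
Before d := d ==> (!ok): (!ok) || (!p)
Answer: WP = (!ok) || (!p)


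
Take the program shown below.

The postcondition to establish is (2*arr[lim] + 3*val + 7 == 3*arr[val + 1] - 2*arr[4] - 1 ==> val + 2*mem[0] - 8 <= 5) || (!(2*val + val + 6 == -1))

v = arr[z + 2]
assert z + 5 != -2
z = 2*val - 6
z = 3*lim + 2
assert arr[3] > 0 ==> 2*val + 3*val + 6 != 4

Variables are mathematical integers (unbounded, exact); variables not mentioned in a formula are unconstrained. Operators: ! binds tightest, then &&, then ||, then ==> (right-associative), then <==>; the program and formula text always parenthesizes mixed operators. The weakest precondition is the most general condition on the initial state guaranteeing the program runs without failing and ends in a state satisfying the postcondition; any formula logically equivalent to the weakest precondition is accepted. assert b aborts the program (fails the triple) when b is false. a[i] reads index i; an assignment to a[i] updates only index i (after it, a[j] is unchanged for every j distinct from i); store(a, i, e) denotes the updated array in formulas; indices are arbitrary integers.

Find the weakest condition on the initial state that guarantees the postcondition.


Working backward. After the program, the postcondition (2*arr[lim] + 3*val + 7 == 3*arr[val + 1] - 2*arr[4] - 1 ==> val + 2*mem[0] - 8 <= 5) || (!(2*val + val + 6 == -1)) must hold; in canonical form it is (2*arr[4] + 2*arr[lim] + 3*val == 3*arr[val + 1] - 8 ==> 2*mem[0] + val <= 13) || (!(3*val == -7)).
Before assert arr[3] > 0 ==> 2*val + 3*val + 6 != 4: (arr[3] > 0 ==> 5*val != -2) && ((2*arr[4] + 2*arr[lim] + 3*val == 3*arr[val + 1] - 8 ==> 2*mem[0] + val <= 13) || (!(3*val == -7)))
Before z := 3*lim + 2: (arr[3] > 0 ==> 5*val != -2) && ((2*arr[4] + 2*arr[lim] + 3*val == 3*arr[val + 1] - 8 ==> 2*mem[0] + val <= 13) || (!(3*val == -7)))
Before z := 2*val - 6: (arr[3] > 0 ==> 5*val != -2) && ((2*arr[4] + 2*arr[lim] + 3*val == 3*arr[val + 1] - 8 ==> 2*mem[0] + val <= 13) || (!(3*val == -7)))
Before assert z + 5 != -2: z != -7 && (arr[3] > 0 ==> 5*val != -2) && ((2*arr[4] + 2*arr[lim] + 3*val == 3*arr[val + 1] - 8 ==> 2*mem[0] + val <= 13) || (!(3*val == -7)))
Before v := arr[z + 2]: z != -7 && (arr[3] > 0 ==> 5*val != -2) && ((2*arr[4] + 2*arr[lim] + 3*val == 3*arr[val + 1] - 8 ==> 2*mem[0] + val <= 13) || (!(3*val == -7)))
Answer: WP = z != -7 && (arr[3] > 0 ==> 5*val != -2) && ((2*arr[4] + 2*arr[lim] + 3*val == 3*arr[val + 1] - 8 ==> 2*mem[0] + val <= 13) || (!(3*val == -7)))


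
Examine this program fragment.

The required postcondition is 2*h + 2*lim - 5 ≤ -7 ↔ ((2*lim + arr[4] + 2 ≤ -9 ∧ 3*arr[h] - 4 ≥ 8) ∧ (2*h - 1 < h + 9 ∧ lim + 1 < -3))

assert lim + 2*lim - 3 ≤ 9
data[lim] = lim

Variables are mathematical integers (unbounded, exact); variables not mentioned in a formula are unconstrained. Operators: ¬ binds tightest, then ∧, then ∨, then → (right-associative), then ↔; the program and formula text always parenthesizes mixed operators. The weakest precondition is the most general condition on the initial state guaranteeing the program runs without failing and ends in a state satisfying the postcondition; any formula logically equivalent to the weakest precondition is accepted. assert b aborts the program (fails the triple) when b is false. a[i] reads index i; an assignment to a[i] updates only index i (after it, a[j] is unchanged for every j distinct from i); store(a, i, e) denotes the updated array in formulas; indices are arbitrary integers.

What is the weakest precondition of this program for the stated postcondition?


Working backward. After the program, the postcondition 2*h + 2*lim - 5 ≤ -7 ↔ ((2*lim + arr[4] + 2 ≤ -9 ∧ 3*arr[h] - 4 ≥ 8) ∧ (2*h - 1 < h + 9 ∧ lim + 1 < -3)) must hold; in canonical form it is 2*h + 2*lim ≤ -2 ↔ (arr[4] + 2*lim ≤ -11 ∧ 3*arr[h] ≥ 12 ∧ h < 10 ∧ lim < -4).
Before data[lim] := lim: 2*h + 2*lim ≤ -2 ↔ (arr[4] + 2*lim ≤ -11 ∧ 3*arr[h] ≥ 12 ∧ h < 10 ∧ lim < -4)
Before assert lim + 2*lim - 3 ≤ 9: 3*lim ≤ 12 ∧ (2*h + 2*lim ≤ -2 ↔ (arr[4] + 2*lim ≤ -11 ∧ 3*arr[h] ≥ 12 ∧ h < 10 ∧ lim < -4))
Answer: WP = 3*lim ≤ 12 ∧ (2*h + 2*lim ≤ -2 ↔ (arr[4] + 2*lim ≤ -11 ∧ 3*arr[h] ≥ 12 ∧ h < 10 ∧ lim < -4))


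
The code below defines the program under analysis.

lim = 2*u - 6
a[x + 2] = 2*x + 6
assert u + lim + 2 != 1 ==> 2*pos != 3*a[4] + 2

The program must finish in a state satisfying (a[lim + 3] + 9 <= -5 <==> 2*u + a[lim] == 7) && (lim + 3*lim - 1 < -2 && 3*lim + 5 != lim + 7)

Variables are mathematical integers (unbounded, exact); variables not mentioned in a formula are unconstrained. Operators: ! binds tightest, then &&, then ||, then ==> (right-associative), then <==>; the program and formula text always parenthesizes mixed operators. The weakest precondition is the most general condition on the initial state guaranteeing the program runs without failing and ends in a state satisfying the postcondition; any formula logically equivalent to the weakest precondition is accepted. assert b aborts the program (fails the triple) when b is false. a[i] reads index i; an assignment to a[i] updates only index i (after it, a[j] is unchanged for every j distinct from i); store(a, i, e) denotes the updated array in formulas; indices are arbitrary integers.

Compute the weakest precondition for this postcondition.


Working backward. After the program, the postcondition (a[lim + 3] + 9 <= -5 <==> 2*u + a[lim] == 7) && (lim + 3*lim - 1 < -2 && 3*lim + 5 != lim + 7) must hold; in canonical form it is (a[lim + 3] <= -14 <==> a[lim] + 2*u == 7) && 4*lim < -1 && 2*lim != 2.
Before assert u + lim + 2 != 1 ==> 2*pos != 3*a[4] + 2: (lim + u != -1 ==> 2*pos != 3*a[4] + 2) && (a[lim + 3] <= -14 <==> a[lim] + 2*u == 7) && 4*lim < -1 && 2*lim != 2
Before a[x + 2] := 2*x + 6: (lim + u != -1 ==> 2*pos != 3*store(a, x + 2, 2*x + 6)[4] + 2) && (store(a, x + 2, 2*x + 6)[lim + 3] <= -14 <==> store(a, x + 2, 2*x + 6)[lim] + 2*u == 7) && 4*lim < -1 && 2*lim != 2
Before lim := 2*u - 6: (3*u != 5 ==> 2*pos != 3*store(a, x + 2, 2*x + 6)[4] + 2) && (store(a, x + 2, 2*x + 6)[2*u - 3] <= -14 <==> store(a, x + 2, 2*x + 6)[2*u - 6] + 2*u == 7) && 8*u < 23 && 4*u != 14
Answer: WP = (3*u != 5 ==> 2*pos != 3*store(a, x + 2, 2*x + 6)[4] + 2) && (store(a, x + 2, 2*x + 6)[2*u - 3] <= -14 <==> store(a, x + 2, 2*x + 6)[2*u - 6] + 2*u == 7) && 8*u < 23 && 4*u != 14


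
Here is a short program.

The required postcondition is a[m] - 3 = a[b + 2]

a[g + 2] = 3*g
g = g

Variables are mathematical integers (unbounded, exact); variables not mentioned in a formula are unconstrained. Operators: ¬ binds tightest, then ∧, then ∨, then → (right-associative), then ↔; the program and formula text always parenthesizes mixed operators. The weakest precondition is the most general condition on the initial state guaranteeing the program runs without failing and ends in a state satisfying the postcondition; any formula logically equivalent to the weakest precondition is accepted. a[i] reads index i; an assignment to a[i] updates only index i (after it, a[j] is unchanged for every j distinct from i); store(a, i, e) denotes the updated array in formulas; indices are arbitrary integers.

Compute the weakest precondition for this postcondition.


Working backward. After the program, the postcondition a[m] - 3 = a[b + 2] must hold; in canonical form it is a[m] = a[b + 2] + 3.
Before g := g: a[m] = a[b + 2] + 3
Before a[g + 2] := 3*g: store(a, g + 2, 3*g)[m] = store(a, g + 2, 3*g)[b + 2] + 3
Answer: WP = store(a, g + 2, 3*g)[m] = store(a, g + 2, 3*g)[b + 2] + 3


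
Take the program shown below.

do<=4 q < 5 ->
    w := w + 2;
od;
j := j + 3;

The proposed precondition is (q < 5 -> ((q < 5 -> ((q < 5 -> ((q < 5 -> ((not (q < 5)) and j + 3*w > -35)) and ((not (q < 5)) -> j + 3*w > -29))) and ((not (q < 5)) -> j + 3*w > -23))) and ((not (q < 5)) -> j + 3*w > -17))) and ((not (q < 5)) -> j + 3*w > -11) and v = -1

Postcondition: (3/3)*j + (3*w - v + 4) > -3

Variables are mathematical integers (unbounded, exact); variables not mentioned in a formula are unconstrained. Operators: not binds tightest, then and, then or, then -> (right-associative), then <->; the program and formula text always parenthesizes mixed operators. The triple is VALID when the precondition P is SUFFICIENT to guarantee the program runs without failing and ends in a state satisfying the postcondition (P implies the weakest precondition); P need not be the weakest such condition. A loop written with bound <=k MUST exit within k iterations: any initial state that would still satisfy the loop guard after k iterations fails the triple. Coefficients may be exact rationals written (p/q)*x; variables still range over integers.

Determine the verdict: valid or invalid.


Working backward. After the program, the postcondition (3/3)*j + (3*w - v + 4) > -3 must hold; in canonical form it is j + 3*w > v - 7.
Before j := j + 3: j + 3*w > v - 10
Before the loop (bound <=4), unroll the exhaustion recursion (WP_0 = exit-now case; WP_j = one more guarded iteration, up to j = 4):
  WP_0: (not (q < 5)) and j + 3*w > v - 10
  WP_1: (q < 5 -> ((not (q < 5)) and j + 3*w > v - 16)) and ((not (q < 5)) -> j + 3*w > v - 10)
  WP_2: (q < 5 -> ((q < 5 -> ((not (q < 5)) and j + 3*w > v - 22)) and ((not (q < 5)) -> j + 3*w > v - 16))) and ((not (q < 5)) -> j + 3*w > v - 10)
  WP_3: (q < 5 -> ((q < 5 -> ((q < 5 -> ((not (q < 5)) and j + 3*w > v - 28)) and ((not (q < 5)) -> j + 3*w > v - 22))) and ((not (q < 5)) -> j + 3*w > v - 16))) and ((not (q < 5)) -> j + 3*w > v - 10)
  WP_4: (q < 5 -> ((q < 5 -> ((q < 5 -> ((q < 5 -> ((not (q < 5)) and j + 3*w > v - 34)) and ((not (q < 5)) -> j + 3*w > v - 28))) and ((not (q < 5)) -> j + 3*w > v - 22))) and ((not (q < 5)) -> j + 3*w > v - 16))) and ((not (q < 5)) -> j + 3*w > v - 10)
So before the loop: (q < 5 -> ((q < 5 -> ((q < 5 -> ((q < 5 -> ((not (q < 5)) and j + 3*w > v - 34)) and ((not (q < 5)) -> j + 3*w > v - 28))) and ((not (q < 5)) -> j + 3*w > v - 22))) and ((not (q < 5)) -> j + 3*w > v - 16))) and ((not (q < 5)) -> j + 3*w > v - 10)
The weakest precondition is (q < 5 -> ((q < 5 -> ((q < 5 -> ((q < 5 -> ((not (q < 5)) and j + 3*w > v - 34)) and ((not (q < 5)) -> j + 3*w > v - 28))) and ((not (q < 5)) -> j + 3*w > v - 22))) and ((not (q < 5)) -> j + 3*w > v - 16))) and ((not (q < 5)) -> j + 3*w > v - 10).
Check whether (q < 5 -> ((q < 5 -> ((q < 5 -> ((q < 5 -> ((not (q < 5)) and j + 3*w > -35)) and ((not (q < 5)) -> j + 3*w > -29))) and ((not (q < 5)) -> j + 3*w > -23))) and ((not (q < 5)) -> j + 3*w > -17))) and ((not (q < 5)) -> j + 3*w > -11) and v = -1 implies it.
Every state satisfying the precondition satisfies the weakest precondition: the implication holds.
Answer: valid


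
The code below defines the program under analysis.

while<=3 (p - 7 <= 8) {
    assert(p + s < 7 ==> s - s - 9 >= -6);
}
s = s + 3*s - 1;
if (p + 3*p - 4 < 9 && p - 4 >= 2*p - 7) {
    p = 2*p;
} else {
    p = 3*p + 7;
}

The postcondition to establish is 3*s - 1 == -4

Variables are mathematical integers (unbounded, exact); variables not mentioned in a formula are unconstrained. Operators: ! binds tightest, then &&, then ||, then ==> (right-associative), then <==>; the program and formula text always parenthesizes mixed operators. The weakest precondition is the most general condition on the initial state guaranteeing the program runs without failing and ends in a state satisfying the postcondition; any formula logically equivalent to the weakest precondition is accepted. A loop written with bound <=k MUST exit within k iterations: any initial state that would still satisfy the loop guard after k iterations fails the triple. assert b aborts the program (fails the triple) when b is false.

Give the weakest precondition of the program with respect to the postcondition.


Working backward. After the program, the postcondition 3*s - 1 == -4 must hold; in canonical form it is 3*s == -3.
Then branch requires 3*s == -3; else branch requires 3*s == -3.
Before the if: ((4*p < 13 && p <= 3) ==> 3*s == -3) && ((!(4*p < 13 && p <= 3)) ==> 3*s == -3)
Before s := s + 3*s - 1: ((4*p < 13 && p <= 3) ==> 12*s == 0) && ((!(4*p < 13 && p <= 3)) ==> 12*s == 0)
Before the loop (bound <=3), unroll the exhaustion recursion (WP_0 = exit-now case; WP_j = one more guarded iteration, up to j = 3):
  WP_0: (!(p <= 15)) && ((4*p < 13 && p <= 3) ==> 12*s == 0) && ((!(4*p < 13 && p <= 3)) ==> 12*s == 0)
  WP_1: (p <= 15 ==> ((!(p + s < 7)) && (!(p <= 15)) && ((4*p < 13 && p <= 3) ==> 12*s == 0) && ((!(4*p < 13 && p <= 3)) ==> 12*s == 0))) && ((!(p <= 15)) ==> (((4*p < 13 && p <= 3) ==> 12*s == 0) && ((!(4*p < 13 && p <= 3)) ==> 12*s == 0)))
  WP_2: (p <= 15 ==> ((!(p + s < 7)) && (p <= 15 ==> ((!(p + s < 7)) && (!(p <= 15)) && ((4*p < 13 && p <= 3) ==> 12*s == 0) && ((!(4*p < 13 && p <= 3)) ==> 12*s == 0))) && ((!(p <= 15)) ==> (((4*p < 13 && p <= 3) ==> 12*s == 0) && ((!(4*p < 13 && p <= 3)) ==> 12*s == 0))))) && ((!(p <= 15)) ==> (((4*p < 13 && p <= 3) ==> 12*s == 0) && ((!(4*p < 13 && p <= 3)) ==> 12*s == 0)))
  WP_3: (p <= 15 ==> ((!(p + s < 7)) && (p <= 15 ==> ((!(p + s < 7)) && (p <= 15 ==> ((!(p + s < 7)) && (!(p <= 15)) && ((4*p < 13 && p <= 3) ==> 12*s == 0) && ((!(4*p < 13 && p <= 3)) ==> 12*s == 0))) && ((!(p <= 15)) ==> (((4*p < 13 && p <= 3) ==> 12*s == 0) && ((!(4*p < 13 && p <= 3)) ==> 12*s == 0))))) && ((!(p <= 15)) ==> (((4*p < 13 && p <= 3) ==> 12*s == 0) && ((!(4*p < 13 && p <= 3)) ==> 12*s == 0))))) && ((!(p <= 15)) ==> (((4*p < 13 && p <= 3) ==> 12*s == 0) && ((!(4*p < 13 && p <= 3)) ==> 12*s == 0)))
So before the loop: (p <= 15 ==> ((!(p + s < 7)) && (p <= 15 ==> ((!(p + s < 7)) && (p <= 15 ==> ((!(p + s < 7)) && (!(p <= 15)) && ((4*p < 13 && p <= 3) ==> 12*s == 0) && ((!(4*p < 13 && p <= 3)) ==> 12*s == 0))) && ((!(p <= 15)) ==> (((4*p < 13 && p <= 3) ==> 12*s == 0) && ((!(4*p < 13 && p <= 3)) ==> 12*s == 0))))) && ((!(p <= 15)) ==> (((4*p < 13 && p <= 3) ==> 12*s == 0) && ((!(4*p < 13 && p <= 3)) ==> 12*s == 0))))) && ((!(p <= 15)) ==> (((4*p < 13 && p <= 3) ==> 12*s == 0) && ((!(4*p < 13 && p <= 3)) ==> 12*s == 0)))
Answer: WP = (p <= 15 ==> ((!(p + s < 7)) && (p <= 15 ==> ((!(p + s < 7)) && (p <= 15 ==> ((!(p + s < 7)) && (!(p <= 15)) && ((4*p < 13 && p <= 3) ==> 12*s == 0) && ((!(4*p < 13 && p <= 3)) ==> 12*s == 0))) && ((!(p <= 15)) ==> (((4*p < 13 && p <= 3) ==> 12*s == 0) && ((!(4*p < 13 && p <= 3)) ==> 12*s == 0))))) && ((!(p <= 15)) ==> (((4*p < 13 && p <= 3) ==> 12*s == 0) && ((!(4*p < 13 && p <= 3)) ==> 12*s == 0))))) && ((!(p <= 15)) ==> (((4*p < 13 && p <= 3) ==> 12*s == 0) && ((!(4*p < 13 && p <= 3)) ==> 12*s == 0)))
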